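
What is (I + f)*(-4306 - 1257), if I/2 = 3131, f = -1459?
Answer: -26719089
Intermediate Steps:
I = 6262 (I = 2*3131 = 6262)
(I + f)*(-4306 - 1257) = (6262 - 1459)*(-4306 - 1257) = 4803*(-5563) = -26719089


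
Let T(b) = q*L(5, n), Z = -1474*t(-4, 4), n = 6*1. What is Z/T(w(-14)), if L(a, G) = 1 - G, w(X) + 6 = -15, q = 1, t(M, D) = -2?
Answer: -2948/5 ≈ -589.60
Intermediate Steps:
n = 6
w(X) = -21 (w(X) = -6 - 15 = -21)
Z = 2948 (Z = -1474*(-2) = 2948)
T(b) = -5 (T(b) = 1*(1 - 1*6) = 1*(1 - 6) = 1*(-5) = -5)
Z/T(w(-14)) = 2948/(-5) = 2948*(-⅕) = -2948/5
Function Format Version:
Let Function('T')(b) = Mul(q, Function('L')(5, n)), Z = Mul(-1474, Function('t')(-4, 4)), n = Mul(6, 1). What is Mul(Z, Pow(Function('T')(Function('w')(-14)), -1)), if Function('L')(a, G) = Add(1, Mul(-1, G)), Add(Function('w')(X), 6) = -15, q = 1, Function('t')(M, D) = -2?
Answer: Rational(-2948, 5) ≈ -589.60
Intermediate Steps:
n = 6
Function('w')(X) = -21 (Function('w')(X) = Add(-6, -15) = -21)
Z = 2948 (Z = Mul(-1474, -2) = 2948)
Function('T')(b) = -5 (Function('T')(b) = Mul(1, Add(1, Mul(-1, 6))) = Mul(1, Add(1, -6)) = Mul(1, -5) = -5)
Mul(Z, Pow(Function('T')(Function('w')(-14)), -1)) = Mul(2948, Pow(-5, -1)) = Mul(2948, Rational(-1, 5)) = Rational(-2948, 5)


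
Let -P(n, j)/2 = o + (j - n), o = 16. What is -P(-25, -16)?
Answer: 50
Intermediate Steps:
P(n, j) = -32 - 2*j + 2*n (P(n, j) = -2*(16 + (j - n)) = -2*(16 + j - n) = -32 - 2*j + 2*n)
-P(-25, -16) = -(-32 - 2*(-16) + 2*(-25)) = -(-32 + 32 - 50) = -1*(-50) = 50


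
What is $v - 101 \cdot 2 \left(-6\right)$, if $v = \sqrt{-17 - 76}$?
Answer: $1212 + i \sqrt{93} \approx 1212.0 + 9.6436 i$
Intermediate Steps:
$v = i \sqrt{93}$ ($v = \sqrt{-93} = i \sqrt{93} \approx 9.6436 i$)
$v - 101 \cdot 2 \left(-6\right) = i \sqrt{93} - 101 \cdot 2 \left(-6\right) = i \sqrt{93} - -1212 = i \sqrt{93} + 1212 = 1212 + i \sqrt{93}$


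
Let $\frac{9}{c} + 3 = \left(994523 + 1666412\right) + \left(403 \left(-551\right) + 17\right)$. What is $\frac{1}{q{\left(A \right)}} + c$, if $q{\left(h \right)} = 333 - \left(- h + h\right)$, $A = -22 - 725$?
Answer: $\frac{2441893}{812152368} \approx 0.0030067$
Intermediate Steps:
$A = -747$ ($A = -22 - 725 = -747$)
$c = \frac{9}{2438896}$ ($c = \frac{9}{-3 + \left(\left(994523 + 1666412\right) + \left(403 \left(-551\right) + 17\right)\right)} = \frac{9}{-3 + \left(2660935 + \left(-222053 + 17\right)\right)} = \frac{9}{-3 + \left(2660935 - 222036\right)} = \frac{9}{-3 + 2438899} = \frac{9}{2438896} \approx 3.6902 \cdot 10^{-6}$)
$q{\left(h \right)} = 333$ ($q{\left(h \right)} = 333 - 0 = 333 + 0 = 333$)
$\frac{1}{q{\left(A \right)}} + c = \frac{1}{333} + \frac{9}{2438896} = \frac{2441893}{812152368}$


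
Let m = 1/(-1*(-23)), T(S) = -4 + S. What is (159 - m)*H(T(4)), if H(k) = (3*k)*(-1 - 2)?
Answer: 0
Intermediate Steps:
m = 1/23 ≈ 0.043478
H(k) = -9*k (H(k) = (3*k)*(-3) = -9*k)
(159 - m)*H(T(4)) = (159 - 1*1/23)*(-9*(-4 + 4)) = (159 - 1/23)*(-9*0) = (3656/23)*0 = 0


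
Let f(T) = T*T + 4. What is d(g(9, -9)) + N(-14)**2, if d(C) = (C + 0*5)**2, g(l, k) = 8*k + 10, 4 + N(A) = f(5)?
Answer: 4469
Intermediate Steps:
f(T) = 4 + T**2 (f(T) = T**2 + 4 = 4 + T**2)
N(A) = 25 (N(A) = -4 + (4 + 5**2) = -4 + (4 + 25) = -4 + 29 = 25)
g(l, k) = 10 + 8*k
d(C) = C**2 (d(C) = (C + 0)**2 = C**2)
d(g(9, -9)) + N(-14)**2 = (10 + 8*(-9))**2 + 25**2 = (10 - 72)**2 + 625 = (-62)**2 + 625 = 3844 + 625 = 4469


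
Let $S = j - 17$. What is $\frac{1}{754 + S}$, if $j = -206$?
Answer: $\frac{1}{531} \approx 0.0018832$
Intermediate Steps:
$S = -223$ ($S = -206 - 17 = -223$)
$\frac{1}{754 + S} = \frac{1}{754 - 223} = \frac{1}{531}$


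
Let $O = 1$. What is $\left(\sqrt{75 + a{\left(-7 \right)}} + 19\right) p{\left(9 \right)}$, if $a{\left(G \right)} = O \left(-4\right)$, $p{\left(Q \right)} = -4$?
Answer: $-76 - 4 \sqrt{71} \approx -109.7$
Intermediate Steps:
$a{\left(G \right)} = -4$ ($a{\left(G \right)} = 1 \left(-4\right) = -4$)
$\left(\sqrt{75 + a{\left(-7 \right)}} + 19\right) p{\left(9 \right)} = \left(\sqrt{75 - 4} + 19\right) \left(-4\right) = \left(\sqrt{71} + 19\right) \left(-4\right) = \left(19 + \sqrt{71}\right) \left(-4\right) = -76 - 4 \sqrt{71}$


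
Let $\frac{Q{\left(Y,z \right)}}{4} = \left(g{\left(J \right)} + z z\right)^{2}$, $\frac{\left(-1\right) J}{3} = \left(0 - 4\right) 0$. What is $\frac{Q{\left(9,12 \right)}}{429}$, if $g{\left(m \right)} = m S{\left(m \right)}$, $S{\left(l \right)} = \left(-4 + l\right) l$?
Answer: $\frac{27648}{143} \approx 193.34$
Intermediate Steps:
$S{\left(l \right)} = l \left(-4 + l\right)$
$J = 0$ ($J = - 3 \left(0 - 4\right) 0 = - 3 \left(\left(-4\right) 0\right) = \left(-3\right) 0 = 0$)
$g{\left(m \right)} = m^{2} \left(-4 + m\right)$ ($g{\left(m \right)} = m m \left(-4 + m\right) = m^{2} \left(-4 + m\right)$)
$Q{\left(Y,z \right)} = 4 z^{4}$ ($Q{\left(Y,z \right)} = 4 \left(0^{2} \left(-4 + 0\right) + z z\right)^{2} = 4 \left(0 \left(-4\right) + z^{2}\right)^{2} = 4 \left(0 + z^{2}\right)^{2} = 4 \left(z^{2}\right)^{2} = 4 z^{4}$)
$\frac{Q{\left(9,12 \right)}}{429} = \frac{4 \cdot 12^{4}}{429} = 4 \cdot 20736 \cdot \frac{1}{429} = 82944 \cdot \frac{1}{429} = \frac{27648}{143}$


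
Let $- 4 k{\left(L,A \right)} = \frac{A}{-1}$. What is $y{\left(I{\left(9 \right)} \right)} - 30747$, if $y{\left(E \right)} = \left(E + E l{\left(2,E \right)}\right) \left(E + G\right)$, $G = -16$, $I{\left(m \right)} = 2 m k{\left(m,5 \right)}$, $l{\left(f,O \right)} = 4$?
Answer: $- \frac{120063}{4} \approx -30016.0$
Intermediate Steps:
$k{\left(L,A \right)} = \frac{A}{4}$ ($k{\left(L,A \right)} = - \frac{A \frac{1}{-1}}{4} = - \frac{A \left(-1\right)}{4} = - \frac{\left(-1\right) A}{4} = \frac{A}{4}$)
$I{\left(m \right)} = \frac{5 m}{2}$ ($I{\left(m \right)} = 2 m \frac{1}{4} \cdot 5 = 2 m \frac{5}{4} = \frac{5 m}{2}$)
$y{\left(E \right)} = 5 E \left(-16 + E\right)$ ($y{\left(E \right)} = \left(E + E 4\right) \left(E - 16\right) = \left(E + 4 E\right) \left(-16 + E\right) = 5 E \left(-16 + E\right)$)
$y{\left(I{\left(9 \right)} \right)} - 30747 = 5 \cdot \frac{5}{2} \cdot 9 \left(-16 + \frac{5}{2} \cdot 9\right) - 30747 = 5 \cdot \frac{45}{2} \left(-16 + \frac{45}{2}\right) - 30747 = 5 \cdot \frac{45}{2} \cdot \frac{13}{2} - 30747 = \frac{2925}{4} - 30747 = - \frac{120063}{4}$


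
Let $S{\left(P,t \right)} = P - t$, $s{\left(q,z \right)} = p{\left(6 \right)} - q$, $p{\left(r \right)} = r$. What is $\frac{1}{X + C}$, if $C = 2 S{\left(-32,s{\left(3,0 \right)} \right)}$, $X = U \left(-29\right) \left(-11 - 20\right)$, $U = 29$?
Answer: $\frac{1}{26001} \approx 3.846 \cdot 10^{-5}$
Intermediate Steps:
$s{\left(q,z \right)} = 6 - q$
$X = 26071$ ($X = 29 \left(-29\right) \left(-11 - 20\right) = - 841 \left(-11 - 20\right) = \left(-841\right) \left(-31\right) = 26071$)
$C = -70$ ($C = 2 \left(-32 - \left(6 - 3\right)\right) = 2 \left(-32 - 3\right) = 2 \left(-35\right) = -70$)
$\frac{1}{X + C} = \frac{1}{26071 - 70} = \frac{1}{26001}$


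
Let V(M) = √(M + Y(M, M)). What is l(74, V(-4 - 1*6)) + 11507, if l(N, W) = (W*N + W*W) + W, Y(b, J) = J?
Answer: 11487 + 150*I*√5 ≈ 11487.0 + 335.41*I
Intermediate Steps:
V(M) = √2*√M (V(M) = √(M + M) = √(2*M) = √2*√M)
l(N, W) = W + W² + N*W (l(N, W) = (N*W + W²) + W = (W² + N*W) + W = W + W² + N*W)
l(74, V(-4 - 1*6)) + 11507 = (√2*√(-4 - 1*6))*(1 + 74 + √2*√(-4 - 1*6)) + 11507 = (√2*√(-4 - 6))*(1 + 74 + √2*√(-4 - 6)) + 11507 = (√2*√(-10))*(1 + 74 + √2*√(-10)) + 11507 = (√2*(I*√10))*(1 + 74 + √2*(I*√10)) + 11507 = (2*I*√5)*(1 + 74 + 2*I*√5) + 11507 = (2*I*√5)*(75 + 2*I*√5) + 11507 = 2*I*√5*(75 + 2*I*√5) + 11507 = 11507 + 2*I*√5*(75 + 2*I*√5)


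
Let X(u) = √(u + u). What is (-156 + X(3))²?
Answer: (156 - √6)² ≈ 23578.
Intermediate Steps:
X(u) = √2*√u (X(u) = √(2*u) = √2*√u)
(-156 + X(3))² = (-156 + √2*√3)² = (-156 + √6)²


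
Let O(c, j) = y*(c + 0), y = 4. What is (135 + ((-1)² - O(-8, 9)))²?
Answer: 28224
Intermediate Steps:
O(c, j) = 4*c (O(c, j) = 4*(c + 0) = 4*c)
(135 + ((-1)² - O(-8, 9)))² = (135 + ((-1)² - 4*(-8)))² = (135 + (1 - 1*(-32)))² = (135 + (1 + 32))² = (135 + 33)² = 168² = 28224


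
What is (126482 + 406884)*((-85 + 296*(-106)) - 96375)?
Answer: -68183375976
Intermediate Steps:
(126482 + 406884)*((-85 + 296*(-106)) - 96375) = 533366*((-85 - 31376) - 96375) = 533366*(-31461 - 96375) = 533366*(-127836) = -68183375976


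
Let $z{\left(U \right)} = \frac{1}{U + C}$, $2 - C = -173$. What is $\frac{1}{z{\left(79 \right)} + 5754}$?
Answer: $\frac{254}{1461517} \approx 0.00017379$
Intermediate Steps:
$C = 175$ ($C = 2 - -173 = 2 + 173 = 175$)
$z{\left(U \right)} = \frac{1}{175 + U}$ ($z{\left(U \right)} = \frac{1}{U + 175} = \frac{1}{175 + U}$)
$\frac{1}{z{\left(79 \right)} + 5754} = \frac{1}{\frac{1}{175 + 79} + 5754} = \frac{1}{\frac{1}{254} + 5754} = \frac{1}{\frac{1461517}{254}} = \frac{254}{1461517}$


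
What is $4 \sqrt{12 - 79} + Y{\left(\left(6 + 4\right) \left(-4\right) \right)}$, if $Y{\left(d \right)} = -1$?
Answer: $-1 + 4 i \sqrt{67} \approx -1.0 + 32.741 i$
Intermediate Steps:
$4 \sqrt{12 - 79} + Y{\left(\left(6 + 4\right) \left(-4\right) \right)} = 4 \sqrt{12 - 79} - 1 = 4 \sqrt{-67} - 1 = 4 i \sqrt{67} - 1 = -1 + 4 i \sqrt{67}$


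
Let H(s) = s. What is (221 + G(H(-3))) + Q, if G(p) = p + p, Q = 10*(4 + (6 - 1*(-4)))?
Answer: 355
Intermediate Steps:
Q = 140 (Q = 10*(4 + (6 + 4)) = 10*(4 + 10) = 10*14 = 140)
G(p) = 2*p
(221 + G(H(-3))) + Q = (221 + 2*(-3)) + 140 = (221 - 6) + 140 = 215 + 140 = 355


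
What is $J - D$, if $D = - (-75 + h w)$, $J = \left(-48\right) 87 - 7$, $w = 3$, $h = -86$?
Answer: $-4516$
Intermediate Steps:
$J = -4183$ ($J = -4176 - 7 = -4183$)
$D = 333$ ($D = - (-75 - 258) = \left(-1\right) \left(-333\right) = 333$)
$J - D = -4183 - 333 = -4516$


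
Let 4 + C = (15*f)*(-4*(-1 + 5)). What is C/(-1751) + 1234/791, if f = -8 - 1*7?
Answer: -683702/1385041 ≈ -0.49363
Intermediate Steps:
f = -15 (f = -8 - 7 = -15)
C = 3596 (C = -4 + (15*(-15))*(-4*(-1 + 5)) = -4 - (-900)*4 = -4 - 225*(-16) = -4 + 3600 = 3596)
C/(-1751) + 1234/791 = 3596/(-1751) + 1234/791 = 3596*(-1/1751) + 1234*(1/791) = -3596/1751 + 1234/791 = -683702/1385041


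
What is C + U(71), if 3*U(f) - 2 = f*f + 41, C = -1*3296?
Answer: -4804/3 ≈ -1601.3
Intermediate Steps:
C = -3296
U(f) = 43/3 + f²/3 (U(f) = ⅔ + (f*f + 41)/3 = ⅔ + (f² + 41)/3 = ⅔ + (41 + f²)/3 = ⅔ + (41/3 + f²/3) = 43/3 + f²/3)
C + U(71) = -3296 + (43/3 + (⅓)*71²) = -3296 + (43/3 + (⅓)*5041) = -3296 + (43/3 + 5041/3) = -3296 + 5084/3 = -4804/3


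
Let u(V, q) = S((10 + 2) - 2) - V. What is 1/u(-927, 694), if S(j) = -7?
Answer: 1/920 ≈ 0.0010870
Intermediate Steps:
u(V, q) = -7 - V
1/u(-927, 694) = 1/(-7 - 1*(-927)) = 1/(-7 + 927) = 1/920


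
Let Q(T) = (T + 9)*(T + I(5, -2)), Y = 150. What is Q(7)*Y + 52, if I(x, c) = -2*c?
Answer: 26452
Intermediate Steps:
Q(T) = (4 + T)*(9 + T) (Q(T) = (T + 9)*(T - 2*(-2)) = (9 + T)*(T + 4) = (9 + T)*(4 + T) = (4 + T)*(9 + T))
Q(7)*Y + 52 = (36 + 7**2 + 13*7)*150 + 52 = (36 + 49 + 91)*150 + 52 = 176*150 + 52 = 26400 + 52 = 26452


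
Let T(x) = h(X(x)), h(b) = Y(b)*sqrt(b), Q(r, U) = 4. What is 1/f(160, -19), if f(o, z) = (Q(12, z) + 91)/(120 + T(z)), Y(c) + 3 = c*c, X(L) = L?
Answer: 24/19 + 358*I*sqrt(19)/95 ≈ 1.2632 + 16.426*I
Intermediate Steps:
Y(c) = -3 + c**2 (Y(c) = -3 + c*c = -3 + c**2)
h(b) = sqrt(b)*(-3 + b**2) (h(b) = (-3 + b**2)*sqrt(b) = sqrt(b)*(-3 + b**2))
T(x) = sqrt(x)*(-3 + x**2)
f(o, z) = 95/(120 + sqrt(z)*(-3 + z**2)) (f(o, z) = (4 + 91)/(120 + sqrt(z)*(-3 + z**2)) = 95/(120 + sqrt(z)*(-3 + z**2)))
1/f(160, -19) = 1/(95/(120 + sqrt(-19)*(-3 + (-19)**2))) = 1/(95/(120 + (I*sqrt(19))*(-3 + 361))) = 1/(95/(120 + (I*sqrt(19))*358)) = 1/(95/(120 + 358*I*sqrt(19))) = 24/19 + 358*I*sqrt(19)/95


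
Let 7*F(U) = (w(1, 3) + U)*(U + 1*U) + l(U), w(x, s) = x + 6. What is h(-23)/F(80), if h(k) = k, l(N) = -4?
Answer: -23/1988 ≈ -0.011569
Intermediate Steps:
w(x, s) = 6 + x
F(U) = -4/7 + 2*U*(7 + U)/7 (F(U) = (((6 + 1) + U)*(U + 1*U) - 4)/7 = ((7 + U)*(U + U) - 4)/7 = ((7 + U)*(2*U) - 4)/7 = (2*U*(7 + U) - 4)/7 = (-4 + 2*U*(7 + U))/7 = -4/7 + 2*U*(7 + U)/7)
h(-23)/F(80) = -23/(-4/7 + 2*80 + (2/7)*80²) = -23/(-4/7 + 160 + (2/7)*6400) = -23/(-4/7 + 160 + 12800/7) = -23/1988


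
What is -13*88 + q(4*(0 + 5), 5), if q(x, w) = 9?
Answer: -1135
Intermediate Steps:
-13*88 + q(4*(0 + 5), 5) = -13*88 + 9 = -1144 + 9 = -1135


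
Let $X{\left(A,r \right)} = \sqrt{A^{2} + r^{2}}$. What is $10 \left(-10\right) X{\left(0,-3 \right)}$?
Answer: $-300$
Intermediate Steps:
$10 \left(-10\right) X{\left(0,-3 \right)} = 10 \left(-10\right) \sqrt{0^{2} + \left(-3\right)^{2}} = - 100 \sqrt{0 + 9} = - 100 \sqrt{9} = \left(-100\right) 3 = -300$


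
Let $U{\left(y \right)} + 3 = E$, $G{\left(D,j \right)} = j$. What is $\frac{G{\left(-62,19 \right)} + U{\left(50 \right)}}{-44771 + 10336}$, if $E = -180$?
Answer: $\frac{164}{34435} \approx 0.0047626$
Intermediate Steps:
$U{\left(y \right)} = -183$ ($U{\left(y \right)} = -3 - 180 = -183$)
$\frac{G{\left(-62,19 \right)} + U{\left(50 \right)}}{-44771 + 10336} = \frac{19 - 183}{-44771 + 10336} = - \frac{164}{-34435} = \left(-164\right) \left(- \frac{1}{34435}\right) = \frac{164}{34435}$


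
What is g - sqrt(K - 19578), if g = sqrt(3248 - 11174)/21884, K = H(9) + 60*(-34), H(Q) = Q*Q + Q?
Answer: I*(sqrt(7926) - 131304*sqrt(598))/21884 ≈ -146.72*I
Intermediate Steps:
H(Q) = Q + Q**2 (H(Q) = Q**2 + Q = Q + Q**2)
K = -1950 (K = 9*(1 + 9) + 60*(-34) = 9*10 - 2040 = 90 - 2040 = -1950)
g = I*sqrt(7926)/21884 (g = sqrt(-7926)*(1/21884) = (I*sqrt(7926))*(1/21884) = I*sqrt(7926)/21884 ≈ 0.0040682*I)
g - sqrt(K - 19578) = I*sqrt(7926)/21884 - sqrt(-1950 - 19578) = I*sqrt(7926)/21884 - sqrt(-21528) = I*sqrt(7926)/21884 - 6*I*sqrt(598) = -6*I*sqrt(598) + I*sqrt(7926)/21884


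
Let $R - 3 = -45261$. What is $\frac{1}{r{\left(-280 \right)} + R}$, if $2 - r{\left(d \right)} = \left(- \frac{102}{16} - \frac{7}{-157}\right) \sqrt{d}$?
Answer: $- \frac{8924121152}{403872239498947} - \frac{2496614 i \sqrt{70}}{403872239498947} \approx -2.2096 \cdot 10^{-5} - 5.172 \cdot 10^{-8} i$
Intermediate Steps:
$R = -45258$ ($R = 3 - 45261 = -45258$)
$r{\left(d \right)} = 2 + \frac{7951 \sqrt{d}}{1256}$ ($r{\left(d \right)} = 2 - \left(- \frac{102}{16} - \frac{7}{-157}\right) \sqrt{d} = 2 - \left(\left(-102\right) \frac{1}{16} - - \frac{7}{157}\right) \sqrt{d} = 2 - \left(- \frac{51}{8} + \frac{7}{157}\right) \sqrt{d} = 2 - - \frac{7951 \sqrt{d}}{1256} = 2 + \frac{7951 \sqrt{d}}{1256}$)
$\frac{1}{r{\left(-280 \right)} + R} = \frac{1}{\left(2 + \frac{7951 \sqrt{-280}}{1256}\right) - 45258} = \frac{1}{\left(2 + \frac{7951 \cdot 2 i \sqrt{70}}{1256}\right) - 45258} = \frac{1}{\left(2 + \frac{7951 i \sqrt{70}}{628}\right) - 45258} = \frac{1}{-45256 + \frac{7951 i \sqrt{70}}{628}}$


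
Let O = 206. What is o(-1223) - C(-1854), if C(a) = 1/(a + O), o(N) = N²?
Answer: 2464961393/1648 ≈ 1.4957e+6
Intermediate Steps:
C(a) = 1/(206 + a) (C(a) = 1/(a + 206) = 1/(206 + a))
o(-1223) - C(-1854) = (-1223)² - 1/(206 - 1854) = 1495729 - 1/(-1648) = 1495729 - 1*(-1/1648) = 1495729 + 1/1648 = 2464961393/1648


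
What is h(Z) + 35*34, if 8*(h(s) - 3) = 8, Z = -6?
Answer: 1194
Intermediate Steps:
h(s) = 4 (h(s) = 3 + (⅛)*8 = 3 + 1 = 4)
h(Z) + 35*34 = 4 + 35*34 = 4 + 1190 = 1194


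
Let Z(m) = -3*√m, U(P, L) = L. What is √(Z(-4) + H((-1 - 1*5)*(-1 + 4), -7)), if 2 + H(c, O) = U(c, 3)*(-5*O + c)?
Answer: √(49 - 6*I) ≈ 7.0131 - 0.42777*I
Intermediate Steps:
H(c, O) = -2 - 15*O + 3*c (H(c, O) = -2 + 3*(-5*O + c) = -2 + 3*(c - 5*O) = -2 + (-15*O + 3*c) = -2 - 15*O + 3*c)
√(Z(-4) + H((-1 - 1*5)*(-1 + 4), -7)) = √(-6*I + (-2 - 15*(-7) + 3*((-1 - 1*5)*(-1 + 4)))) = √(-6*I + (-2 + 105 + 3*((-1 - 5)*3))) = √(-6*I + (-2 + 105 + 3*(-6*3))) = √(-6*I + (-2 + 105 + 3*(-18))) = √(-6*I + (-2 + 105 - 54)) = √(-6*I + 49) = √(49 - 6*I)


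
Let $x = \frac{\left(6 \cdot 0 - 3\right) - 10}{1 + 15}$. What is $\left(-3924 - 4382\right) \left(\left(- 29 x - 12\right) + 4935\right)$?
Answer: $- \frac{328689185}{8} \approx -4.1086 \cdot 10^{7}$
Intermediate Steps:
$x = - \frac{13}{16}$ ($x = \frac{\left(0 - 3\right) - 10}{16} = \left(-3 - 10\right) \frac{1}{16} = \left(-13\right) \frac{1}{16} = - \frac{13}{16} \approx -0.8125$)
$\left(-3924 - 4382\right) \left(\left(- 29 x - 12\right) + 4935\right) = \left(-3924 - 4382\right) \left(\left(\left(-29\right) \left(- \frac{13}{16}\right) - 12\right) + 4935\right) = - 8306 \left(\left(\frac{377}{16} - 12\right) + 4935\right) = - 8306 \left(\frac{185}{16} + 4935\right) = \left(-8306\right) \frac{79145}{16} = - \frac{328689185}{8}$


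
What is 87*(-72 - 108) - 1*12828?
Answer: -28488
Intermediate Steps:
87*(-72 - 108) - 1*12828 = 87*(-180) - 12828 = -15660 - 12828 = -28488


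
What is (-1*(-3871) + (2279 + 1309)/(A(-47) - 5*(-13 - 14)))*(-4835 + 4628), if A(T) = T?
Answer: -17814213/22 ≈ -8.0974e+5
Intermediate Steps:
(-1*(-3871) + (2279 + 1309)/(A(-47) - 5*(-13 - 14)))*(-4835 + 4628) = (-1*(-3871) + (2279 + 1309)/(-47 - 5*(-13 - 14)))*(-4835 + 4628) = (3871 + 3588/(-47 - 5*(-27)))*(-207) = (3871 + 3588/(-47 + 135))*(-207) = (3871 + 3588/88)*(-207) = (3871 + 3588*(1/88))*(-207) = (3871 + 897/22)*(-207) = (86059/22)*(-207) = -17814213/22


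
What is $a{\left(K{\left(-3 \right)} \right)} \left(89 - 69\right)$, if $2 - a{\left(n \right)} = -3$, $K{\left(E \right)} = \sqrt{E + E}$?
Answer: $100$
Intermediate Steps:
$K{\left(E \right)} = \sqrt{2} \sqrt{E}$ ($K{\left(E \right)} = \sqrt{2 E} = \sqrt{2} \sqrt{E}$)
$a{\left(n \right)} = 5$ ($a{\left(n \right)} = 2 - -3 = 2 + 3 = 5$)
$a{\left(K{\left(-3 \right)} \right)} \left(89 - 69\right) = 5 \left(89 - 69\right) = 5 \cdot 20 = 100$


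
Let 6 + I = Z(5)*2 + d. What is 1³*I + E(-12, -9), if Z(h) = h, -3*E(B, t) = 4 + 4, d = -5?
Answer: -11/3 ≈ -3.6667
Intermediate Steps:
E(B, t) = -8/3 (E(B, t) = -(4 + 4)/3 = -⅓*8 = -8/3)
I = -1 (I = -6 + (5*2 - 5) = -6 + (10 - 5) = -6 + 5 = -1)
1³*I + E(-12, -9) = 1³*(-1) - 8/3 = 1*(-1) - 8/3 = -1 - 8/3 = -11/3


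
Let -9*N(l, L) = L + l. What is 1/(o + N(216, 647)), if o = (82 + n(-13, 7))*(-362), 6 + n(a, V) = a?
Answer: -9/206117 ≈ -4.3665e-5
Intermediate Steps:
n(a, V) = -6 + a
N(l, L) = -L/9 - l/9 (N(l, L) = -(L + l)/9 = -L/9 - l/9)
o = -22806 (o = (82 + (-6 - 13))*(-362) = (82 - 19)*(-362) = 63*(-362) = -22806)
1/(o + N(216, 647)) = 1/(-22806 + (-1/9*647 - 1/9*216)) = 1/(-22806 + (-647/9 - 24)) = 1/(-22806 - 863/9) = 1/(-206117/9) = -9/206117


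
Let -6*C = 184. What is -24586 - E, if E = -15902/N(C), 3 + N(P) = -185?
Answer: -2319035/94 ≈ -24671.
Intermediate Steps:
C = -92/3 (C = -1/6*184 = -92/3 ≈ -30.667)
N(P) = -188 (N(P) = -3 - 185 = -188)
E = 7951/94 (E = -15902/(-188) = -15902*(-1/188) = 7951/94 ≈ 84.585)
-24586 - E = -24586 - 1*7951/94 = -24586 - 7951/94 = -2319035/94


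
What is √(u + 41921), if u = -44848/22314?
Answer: √5218019260161/11157 ≈ 204.74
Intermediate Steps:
u = -22424/11157 (u = -44848*1/22314 = -22424/11157 ≈ -2.0099)
√(u + 41921) = √(-22424/11157 + 41921) = √(467690173/11157) = √5218019260161/11157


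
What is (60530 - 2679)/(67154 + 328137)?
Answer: 57851/395291 ≈ 0.14635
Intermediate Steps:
(60530 - 2679)/(67154 + 328137) = 57851/395291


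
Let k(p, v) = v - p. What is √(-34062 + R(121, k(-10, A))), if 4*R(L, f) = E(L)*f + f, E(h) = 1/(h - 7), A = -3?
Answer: I*√1770587238/228 ≈ 184.55*I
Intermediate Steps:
E(h) = 1/(-7 + h)
R(L, f) = f/4 + f/(4*(-7 + L)) (R(L, f) = (f/(-7 + L) + f)/4 = (f + f/(-7 + L))/4 = f/4 + f/(4*(-7 + L)))
√(-34062 + R(121, k(-10, A))) = √(-34062 + (-3 - 1*(-10))*(-6 + 121)/(4*(-7 + 121))) = √(-34062 + (¼)*(-3 + 10)*115/114) = √(-34062 + (¼)*7*(1/114)*115) = √(-34062 + 805/456) = √(-15531467/456) = I*√1770587238/228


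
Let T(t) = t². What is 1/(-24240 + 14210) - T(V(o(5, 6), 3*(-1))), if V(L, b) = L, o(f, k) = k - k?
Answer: -1/10030 ≈ -9.9701e-5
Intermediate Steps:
o(f, k) = 0
1/(-24240 + 14210) - T(V(o(5, 6), 3*(-1))) = 1/(-24240 + 14210) - 1*0² = 1/(-10030) - 1*0 = -1/10030 + 0 = -1/10030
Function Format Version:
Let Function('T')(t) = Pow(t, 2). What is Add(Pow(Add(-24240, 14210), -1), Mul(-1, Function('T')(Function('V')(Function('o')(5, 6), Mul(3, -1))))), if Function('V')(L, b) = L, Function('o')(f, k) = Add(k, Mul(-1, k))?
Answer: Rational(-1, 10030) ≈ -9.9701e-5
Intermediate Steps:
Function('o')(f, k) = 0
Add(Pow(Add(-24240, 14210), -1), Mul(-1, Function('T')(Function('V')(Function('o')(5, 6), Mul(3, -1))))) = Add(Pow(Add(-24240, 14210), -1), Mul(-1, Pow(0, 2))) = Add(Pow(-10030, -1), Mul(-1, 0)) = Add(Rational(-1, 10030), 0) = Rational(-1, 10030)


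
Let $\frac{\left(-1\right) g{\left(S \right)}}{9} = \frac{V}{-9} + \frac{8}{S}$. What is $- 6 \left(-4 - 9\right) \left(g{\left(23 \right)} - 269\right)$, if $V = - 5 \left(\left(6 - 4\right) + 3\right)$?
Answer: $- \frac{533052}{23} \approx -23176.0$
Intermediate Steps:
$V = -25$ ($V = - 5 \left(2 + 3\right) = \left(-5\right) 5 = -25$)
$g{\left(S \right)} = -25 - \frac{72}{S}$ ($g{\left(S \right)} = - 9 \left(- \frac{25}{-9} + \frac{8}{S}\right) = - 9 \left(\left(-25\right) \left(- \frac{1}{9}\right) + \frac{8}{S}\right) = - 9 \left(\frac{25}{9} + \frac{8}{S}\right) = -25 - \frac{72}{S}$)
$- 6 \left(-4 - 9\right) \left(g{\left(23 \right)} - 269\right) = - 6 \left(-4 - 9\right) \left(\left(-25 - \frac{72}{23}\right) - 269\right) = \left(-6\right) \left(-13\right) \left(\left(-25 - \frac{72}{23}\right) - 269\right) = 78 \left(\left(-25 - \frac{72}{23}\right) - 269\right) = 78 \left(- \frac{647}{23} - 269\right) = 78 \left(- \frac{6834}{23}\right) = - \frac{533052}{23}$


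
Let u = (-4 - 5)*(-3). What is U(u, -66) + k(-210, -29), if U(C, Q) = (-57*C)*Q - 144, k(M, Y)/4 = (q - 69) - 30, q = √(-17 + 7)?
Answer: 101034 + 4*I*√10 ≈ 1.0103e+5 + 12.649*I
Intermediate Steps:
q = I*√10 (q = √(-10) = I*√10 ≈ 3.1623*I)
u = 27 (u = -9*(-3) = 27)
k(M, Y) = -396 + 4*I*√10 (k(M, Y) = 4*((I*√10 - 69) - 30) = 4*((-69 + I*√10) - 30) = 4*(-99 + I*√10) = -396 + 4*I*√10)
U(C, Q) = -144 - 57*C*Q (U(C, Q) = -57*C*Q - 144 = -144 - 57*C*Q)
U(u, -66) + k(-210, -29) = (-144 - 57*27*(-66)) + (-396 + 4*I*√10) = (-144 + 101574) + (-396 + 4*I*√10) = 101430 + (-396 + 4*I*√10) = 101034 + 4*I*√10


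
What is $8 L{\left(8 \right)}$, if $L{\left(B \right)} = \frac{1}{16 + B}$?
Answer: $\frac{1}{3} \approx 0.33333$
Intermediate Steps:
$8 L{\left(8 \right)} = \frac{8}{16 + 8} = \frac{8}{24} = 8 \cdot \frac{1}{24} = \frac{1}{3}$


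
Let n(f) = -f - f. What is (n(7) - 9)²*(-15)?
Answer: -7935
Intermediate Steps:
n(f) = -2*f
(n(7) - 9)²*(-15) = (-2*7 - 9)²*(-15) = (-14 - 9)²*(-15) = (-23)²*(-15) = 529*(-15) = -7935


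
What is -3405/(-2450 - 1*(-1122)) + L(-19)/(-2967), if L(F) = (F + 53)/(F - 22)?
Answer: 414253187/161547216 ≈ 2.5643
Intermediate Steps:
L(F) = (53 + F)/(-22 + F)
-3405/(-2450 - 1*(-1122)) + L(-19)/(-2967) = -3405/(-2450 - 1*(-1122)) + ((53 - 19)/(-22 - 19))/(-2967) = -3405/(-2450 + 1122) + (34/(-41))*(-1/2967) = -3405/(-1328) - 1/41*34*(-1/2967) = -3405*(-1/1328) - 34/41*(-1/2967) = 3405/1328 + 34/121647 = 414253187/161547216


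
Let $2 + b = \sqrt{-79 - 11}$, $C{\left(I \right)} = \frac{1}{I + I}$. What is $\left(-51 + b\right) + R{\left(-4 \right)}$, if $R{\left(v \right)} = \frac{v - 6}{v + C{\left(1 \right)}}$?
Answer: $- \frac{351}{7} + 3 i \sqrt{10} \approx -50.143 + 9.4868 i$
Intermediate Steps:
$C{\left(I \right)} = \frac{1}{2 I}$
$b = -2 + 3 i \sqrt{10}$ ($b = -2 + \sqrt{-79 - 11} = -2 + \sqrt{-90} = -2 + 3 i \sqrt{10} \approx -2.0 + 9.4868 i$)
$R{\left(v \right)} = \frac{-6 + v}{\frac{1}{2} + v}$ ($R{\left(v \right)} = \frac{v - 6}{v + \frac{1}{2 \cdot 1}} = \frac{-6 + v}{v + \frac{1}{2} \cdot 1} = \frac{-6 + v}{v + \frac{1}{2}} = \frac{-6 + v}{\frac{1}{2} + v}$)
$\left(-51 + b\right) + R{\left(-4 \right)} = \left(-51 - \left(2 - 3 i \sqrt{10}\right)\right) + \frac{2 \left(-6 - 4\right)}{1 + 2 \left(-4\right)} = \left(-53 + 3 i \sqrt{10}\right) + 2 \frac{1}{1 - 8} \left(-10\right) = \left(-53 + 3 i \sqrt{10}\right) + 2 \frac{1}{-7} \left(-10\right) = \left(-53 + 3 i \sqrt{10}\right) + 2 \left(- \frac{1}{7}\right) \left(-10\right) = \left(-53 + 3 i \sqrt{10}\right) + \frac{20}{7} = - \frac{351}{7} + 3 i \sqrt{10}$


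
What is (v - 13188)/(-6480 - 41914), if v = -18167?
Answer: 31355/48394 ≈ 0.64791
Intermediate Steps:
(v - 13188)/(-6480 - 41914) = (-18167 - 13188)/(-6480 - 41914) = -31355/(-48394) = -31355*(-1/48394) = 31355/48394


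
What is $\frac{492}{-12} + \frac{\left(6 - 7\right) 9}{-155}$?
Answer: $- \frac{6346}{155} \approx -40.942$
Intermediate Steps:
$\frac{492}{-12} + \frac{\left(6 - 7\right) 9}{-155} = 492 \left(- \frac{1}{12}\right) + \left(-1\right) 9 \left(- \frac{1}{155}\right) = -41 - - \frac{9}{155} = -41 + \frac{9}{155} = - \frac{6346}{155}$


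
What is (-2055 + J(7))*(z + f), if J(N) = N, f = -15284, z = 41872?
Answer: -54452224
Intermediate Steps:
(-2055 + J(7))*(z + f) = (-2055 + 7)*(41872 - 15284) = -2048*26588 = -54452224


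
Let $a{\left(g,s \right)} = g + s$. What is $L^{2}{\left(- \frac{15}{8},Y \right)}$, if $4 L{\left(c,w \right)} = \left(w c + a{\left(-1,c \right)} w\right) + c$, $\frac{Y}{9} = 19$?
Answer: $\frac{42419169}{1024} \approx 41425.0$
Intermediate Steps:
$Y = 171$ ($Y = 9 \cdot 19 = 171$)
$L{\left(c,w \right)} = \frac{c}{4} + \frac{c w}{4} + \frac{w \left(-1 + c\right)}{4}$ ($L{\left(c,w \right)} = \frac{\left(w c + \left(-1 + c\right) w\right) + c}{4} = \frac{\left(c w + w \left(-1 + c\right)\right) + c}{4} = \frac{c + c w + w \left(-1 + c\right)}{4} = \frac{c}{4} + \frac{c w}{4} + \frac{w \left(-1 + c\right)}{4}$)
$L^{2}{\left(- \frac{15}{8},Y \right)} = \left(\left(- \frac{1}{4}\right) 171 + \frac{\left(-15\right) \frac{1}{8}}{4} + \frac{1}{2} \left(- \frac{15}{8}\right) 171\right)^{2} = \left(- \frac{171}{4} + \frac{\left(-15\right) \frac{1}{8}}{4} + \frac{1}{2} \left(\left(-15\right) \frac{1}{8}\right) 171\right)^{2} = \left(- \frac{171}{4} + \frac{1}{4} \left(- \frac{15}{8}\right) + \frac{1}{2} \left(- \frac{15}{8}\right) 171\right)^{2} = \left(- \frac{171}{4} - \frac{15}{32} - \frac{2565}{16}\right)^{2} = \left(- \frac{6513}{32}\right)^{2} = \frac{42419169}{1024}$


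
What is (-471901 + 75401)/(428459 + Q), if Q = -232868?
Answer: -396500/195591 ≈ -2.0272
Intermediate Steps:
(-471901 + 75401)/(428459 + Q) = (-471901 + 75401)/(428459 - 232868) = -396500/195591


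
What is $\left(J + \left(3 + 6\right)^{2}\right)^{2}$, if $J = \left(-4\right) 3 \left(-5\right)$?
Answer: $19881$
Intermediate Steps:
$J = 60$ ($J = \left(-12\right) \left(-5\right) = 60$)
$\left(J + \left(3 + 6\right)^{2}\right)^{2} = \left(60 + \left(3 + 6\right)^{2}\right)^{2} = \left(60 + 9^{2}\right)^{2} = \left(60 + 81\right)^{2} = 141^{2} = 19881$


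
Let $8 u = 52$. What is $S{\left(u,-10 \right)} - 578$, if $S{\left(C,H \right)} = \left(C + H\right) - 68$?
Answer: $- \frac{1299}{2} \approx -649.5$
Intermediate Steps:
$u = \frac{13}{2}$ ($u = \frac{1}{8} \cdot 52 = \frac{13}{2} \approx 6.5$)
$S{\left(C,H \right)} = -68 + C + H$
$S{\left(u,-10 \right)} - 578 = \left(-68 + \frac{13}{2} - 10\right) - 578 = - \frac{143}{2} - 578 = - \frac{1299}{2}$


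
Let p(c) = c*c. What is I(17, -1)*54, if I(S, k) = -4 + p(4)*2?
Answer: 1512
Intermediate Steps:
p(c) = c**2
I(S, k) = 28 (I(S, k) = -4 + 4**2*2 = -4 + 16*2 = -4 + 32 = 28)
I(17, -1)*54 = 28*54 = 1512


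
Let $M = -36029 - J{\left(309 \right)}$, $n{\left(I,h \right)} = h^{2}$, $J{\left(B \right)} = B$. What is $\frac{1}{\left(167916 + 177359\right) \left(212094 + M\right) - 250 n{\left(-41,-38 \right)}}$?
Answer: $\frac{1}{60683791900} \approx 1.6479 \cdot 10^{-11}$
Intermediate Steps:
$M = -36338$ ($M = -36029 - 309 = -36338$)
$\frac{1}{\left(167916 + 177359\right) \left(212094 + M\right) - 250 n{\left(-41,-38 \right)}} = \frac{1}{\left(167916 + 177359\right) \left(212094 - 36338\right) - 250 \left(-38\right)^{2}} = \frac{1}{345275 \cdot 175756 - 361000} = \frac{1}{60684152900 - 361000} = \frac{1}{60683791900}$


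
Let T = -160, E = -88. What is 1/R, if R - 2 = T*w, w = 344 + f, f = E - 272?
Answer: 1/2562 ≈ 0.00039032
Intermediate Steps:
f = -360 (f = -88 - 272 = -360)
w = -16 (w = 344 - 360 = -16)
R = 2562 (R = 2 - 160*(-16) = 2 + 2560 = 2562)
1/R = 1/2562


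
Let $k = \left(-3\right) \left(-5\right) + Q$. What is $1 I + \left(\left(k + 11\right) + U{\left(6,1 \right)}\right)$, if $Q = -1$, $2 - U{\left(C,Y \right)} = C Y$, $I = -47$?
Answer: $-26$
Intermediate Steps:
$U{\left(C,Y \right)} = 2 - C Y$
$k = 14$ ($k = \left(-3\right) \left(-5\right) - 1 = 15 - 1 = 14$)
$1 I + \left(\left(k + 11\right) + U{\left(6,1 \right)}\right) = 1 \left(-47\right) + \left(\left(14 + 11\right) + \left(2 - 6 \cdot 1\right)\right) = -47 + \left(25 + \left(2 - 6\right)\right) = -47 + \left(25 - 4\right) = -47 + 21 = -26$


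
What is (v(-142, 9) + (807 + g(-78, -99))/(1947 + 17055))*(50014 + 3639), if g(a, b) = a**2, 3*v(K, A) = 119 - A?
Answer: 37751914043/19002 ≈ 1.9867e+6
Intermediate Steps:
v(K, A) = 119/3 - A/3 (v(K, A) = (119 - A)/3 = 119/3 - A/3)
(v(-142, 9) + (807 + g(-78, -99))/(1947 + 17055))*(50014 + 3639) = ((119/3 - 1/3*9) + (807 + (-78)**2)/(1947 + 17055))*(50014 + 3639) = ((119/3 - 3) + (807 + 6084)/19002)*53653 = (110/3 + 6891*(1/19002))*53653 = (110/3 + 2297/6334)*53653 = (703631/19002)*53653 = 37751914043/19002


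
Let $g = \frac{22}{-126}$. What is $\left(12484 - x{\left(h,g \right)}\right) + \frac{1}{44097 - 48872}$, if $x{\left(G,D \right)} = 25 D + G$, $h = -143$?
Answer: $\frac{3799830337}{300825} \approx 12631.0$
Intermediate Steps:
$g = - \frac{11}{63}$ ($g = 22 \left(- \frac{1}{126}\right) = - \frac{11}{63} \approx -0.1746$)
$x{\left(G,D \right)} = G + 25 D$
$\left(12484 - x{\left(h,g \right)}\right) + \frac{1}{44097 - 48872} = \left(12484 - \left(-143 + 25 \left(- \frac{11}{63}\right)\right)\right) + \frac{1}{44097 - 48872} = \left(12484 - \left(-143 - \frac{275}{63}\right)\right) + \frac{1}{-4775} = \left(12484 - - \frac{9284}{63}\right) - \frac{1}{4775} = \left(12484 + \frac{9284}{63}\right) - \frac{1}{4775} = \frac{795776}{63} - \frac{1}{4775} = \frac{3799830337}{300825}$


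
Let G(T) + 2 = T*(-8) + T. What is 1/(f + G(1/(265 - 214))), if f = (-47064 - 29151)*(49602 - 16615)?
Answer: -51/128219314564 ≈ -3.9776e-10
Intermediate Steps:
f = -2514104205 (f = -76215*32987 = -2514104205)
G(T) = -2 - 7*T (G(T) = -2 + (T*(-8) + T) = -2 + (-8*T + T) = -2 - 7*T)
1/(f + G(1/(265 - 214))) = 1/(-2514104205 + (-2 - 7/(265 - 214))) = 1/(-2514104205 + (-2 - 7/51)) = 1/(-2514104205 - 109/51) = 1/(-128219314564/51) = -51/128219314564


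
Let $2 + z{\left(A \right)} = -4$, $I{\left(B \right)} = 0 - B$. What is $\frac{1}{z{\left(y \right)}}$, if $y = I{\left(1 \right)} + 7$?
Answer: $- \frac{1}{6} \approx -0.16667$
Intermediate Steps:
$I{\left(B \right)} = - B$
$y = 6$ ($y = \left(-1\right) 1 + 7 = -1 + 7 = 6$)
$z{\left(A \right)} = -6$ ($z{\left(A \right)} = -2 - 4 = -6$)
$\frac{1}{z{\left(y \right)}} = \frac{1}{-6} = - \frac{1}{6}$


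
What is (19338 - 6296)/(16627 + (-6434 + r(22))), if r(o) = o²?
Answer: 13042/10677 ≈ 1.2215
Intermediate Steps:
(19338 - 6296)/(16627 + (-6434 + r(22))) = (19338 - 6296)/(16627 + (-6434 + 22²)) = 13042/(16627 + (-6434 + 484)) = 13042/(16627 - 5950) = 13042/10677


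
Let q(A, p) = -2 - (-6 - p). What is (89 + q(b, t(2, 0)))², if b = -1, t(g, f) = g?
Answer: 9025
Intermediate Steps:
q(A, p) = 4 + p (q(A, p) = -2 + (6 + p) = 4 + p)
(89 + q(b, t(2, 0)))² = (89 + (4 + 2))² = (89 + 6)² = 95² = 9025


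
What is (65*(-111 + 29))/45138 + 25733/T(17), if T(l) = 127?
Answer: 580429622/2866263 ≈ 202.50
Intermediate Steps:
(65*(-111 + 29))/45138 + 25733/T(17) = (65*(-111 + 29))/45138 + 25733/127 = (65*(-82))*(1/45138) + 25733*(1/127) = -5330*1/45138 + 25733/127 = -2665/22569 + 25733/127 = 580429622/2866263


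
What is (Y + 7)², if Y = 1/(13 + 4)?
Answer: 14400/289 ≈ 49.827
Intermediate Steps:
Y = 1/17 ≈ 0.058824
(Y + 7)² = (1/17 + 7)² = (120/17)² = 14400/289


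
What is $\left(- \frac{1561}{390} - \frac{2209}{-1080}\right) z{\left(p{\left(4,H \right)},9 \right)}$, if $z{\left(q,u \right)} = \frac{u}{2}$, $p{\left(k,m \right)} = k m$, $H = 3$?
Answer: $- \frac{27479}{3120} \approx -8.8074$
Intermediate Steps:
$z{\left(q,u \right)} = \frac{u}{2}$ ($z{\left(q,u \right)} = u \frac{1}{2} = \frac{u}{2}$)
$\left(- \frac{1561}{390} - \frac{2209}{-1080}\right) z{\left(p{\left(4,H \right)},9 \right)} = \left(- \frac{1561}{390} - \frac{2209}{-1080}\right) \frac{1}{2} \cdot 9 = \left(\left(-1561\right) \frac{1}{390} - - \frac{2209}{1080}\right) \frac{9}{2} = \left(- \frac{1561}{390} + \frac{2209}{1080}\right) \frac{9}{2} = \left(- \frac{27479}{14040}\right) \frac{9}{2} = - \frac{27479}{3120}$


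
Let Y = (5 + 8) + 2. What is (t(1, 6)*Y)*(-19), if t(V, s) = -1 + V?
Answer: 0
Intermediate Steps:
Y = 15 (Y = 13 + 2 = 15)
(t(1, 6)*Y)*(-19) = ((-1 + 1)*15)*(-19) = (0*15)*(-19) = 0*(-19) = 0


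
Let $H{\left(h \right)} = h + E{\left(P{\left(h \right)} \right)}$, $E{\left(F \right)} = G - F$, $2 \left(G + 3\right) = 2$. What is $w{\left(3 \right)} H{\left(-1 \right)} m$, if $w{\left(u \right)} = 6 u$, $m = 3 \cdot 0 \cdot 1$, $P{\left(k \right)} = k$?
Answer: $0$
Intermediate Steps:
$m = 0$ ($m = 0 \cdot 1 = 0$)
$G = -2$ ($G = -3 + \frac{1}{2} \cdot 2 = -3 + 1 = -2$)
$E{\left(F \right)} = -2 - F$
$H{\left(h \right)} = -2$ ($H{\left(h \right)} = h - \left(2 + h\right) = -2$)
$w{\left(3 \right)} H{\left(-1 \right)} m = 6 \cdot 3 \left(-2\right) 0 = 18 \left(-2\right) 0 = \left(-36\right) 0 = 0$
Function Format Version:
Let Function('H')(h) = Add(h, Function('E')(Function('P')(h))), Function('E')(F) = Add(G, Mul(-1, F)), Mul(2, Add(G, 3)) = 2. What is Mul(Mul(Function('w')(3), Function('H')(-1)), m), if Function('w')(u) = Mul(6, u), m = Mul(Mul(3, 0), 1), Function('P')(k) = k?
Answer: 0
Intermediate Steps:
m = 0 (m = Mul(0, 1) = 0)
G = -2 (G = Add(-3, Mul(Rational(1, 2), 2)) = Add(-3, 1) = -2)
Function('E')(F) = Add(-2, Mul(-1, F))
Function('H')(h) = -2 (Function('H')(h) = Add(h, Add(-2, Mul(-1, h))) = -2)
Mul(Mul(Function('w')(3), Function('H')(-1)), m) = Mul(Mul(Mul(6, 3), -2), 0) = Mul(Mul(18, -2), 0) = Mul(-36, 0) = 0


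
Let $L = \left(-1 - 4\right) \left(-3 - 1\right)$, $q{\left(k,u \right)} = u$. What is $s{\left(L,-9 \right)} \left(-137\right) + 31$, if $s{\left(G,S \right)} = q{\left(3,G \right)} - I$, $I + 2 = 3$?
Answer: $-2572$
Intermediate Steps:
$L = 20$ ($L = \left(-5\right) \left(-4\right) = 20$)
$I = 1$ ($I = -2 + 3 = 1$)
$s{\left(G,S \right)} = -1 + G$ ($s{\left(G,S \right)} = G - 1 = -1 + G$)
$s{\left(L,-9 \right)} \left(-137\right) + 31 = \left(-1 + 20\right) \left(-137\right) + 31 = 19 \left(-137\right) + 31 = -2603 + 31 = -2572$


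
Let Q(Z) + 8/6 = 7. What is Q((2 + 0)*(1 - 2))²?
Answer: 289/9 ≈ 32.111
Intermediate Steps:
Q(Z) = 17/3 (Q(Z) = -4/3 + 7 = 17/3)
Q((2 + 0)*(1 - 2))² = (17/3)² = 289/9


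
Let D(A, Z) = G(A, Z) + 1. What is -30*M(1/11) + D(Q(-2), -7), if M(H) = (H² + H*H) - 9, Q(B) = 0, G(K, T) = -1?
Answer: 32610/121 ≈ 269.50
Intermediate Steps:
D(A, Z) = 0 (D(A, Z) = -1 + 1 = 0)
M(H) = -9 + 2*H² (M(H) = (H² + H²) - 9 = 2*H² - 9 = -9 + 2*H²)
-30*M(1/11) + D(Q(-2), -7) = -30*(-9 + 2*(1/11)²) + 0 = -30*(-9 + 2*(1/121)) + 0 = -30*(-9 + 2/121) + 0 = -30*(-1087/121) + 0 = 32610/121 + 0 = 32610/121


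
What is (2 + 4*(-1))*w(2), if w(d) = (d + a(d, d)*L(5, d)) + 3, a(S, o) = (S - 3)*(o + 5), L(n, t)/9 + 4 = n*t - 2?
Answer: 494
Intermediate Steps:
L(n, t) = -54 + 9*n*t (L(n, t) = -36 + 9*(n*t - 2) = -36 + 9*(-2 + n*t) = -36 + (-18 + 9*n*t) = -54 + 9*n*t)
a(S, o) = (-3 + S)*(5 + o)
w(d) = 3 + d + (-54 + 45*d)*(-15 + d² + 2*d) (w(d) = (d + (-15 - 3*d + 5*d + d*d)*(-54 + 9*5*d)) + 3 = (d + (-15 - 3*d + 5*d + d²)*(-54 + 45*d)) + 3 = (d + (-15 + d² + 2*d)*(-54 + 45*d)) + 3 = (d + (-54 + 45*d)*(-15 + d² + 2*d)) + 3 = 3 + d + (-54 + 45*d)*(-15 + d² + 2*d))
(2 + 4*(-1))*w(2) = (2 + 4*(-1))*(813 - 782*2 + 36*2² + 45*2³) = (2 - 4)*(813 - 1564 + 36*4 + 45*8) = -2*(813 - 1564 + 144 + 360) = -2*(-247) = 494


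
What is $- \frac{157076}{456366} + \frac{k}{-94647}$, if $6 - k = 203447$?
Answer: $\frac{618863359}{342806927} \approx 1.8053$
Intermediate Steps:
$k = -203441$ ($k = 6 - 203447 = -203441$)
$- \frac{157076}{456366} + \frac{k}{-94647} = - \frac{157076}{456366} - \frac{203441}{-94647} = \left(-157076\right) \frac{1}{456366} - - \frac{29063}{13521} = - \frac{78538}{228183} + \frac{29063}{13521} = \frac{618863359}{342806927}$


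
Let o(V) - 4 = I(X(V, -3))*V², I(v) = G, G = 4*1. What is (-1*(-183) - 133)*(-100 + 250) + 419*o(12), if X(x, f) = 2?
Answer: 250520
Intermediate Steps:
G = 4
I(v) = 4
o(V) = 4 + 4*V²
(-1*(-183) - 133)*(-100 + 250) + 419*o(12) = (-1*(-183) - 133)*(-100 + 250) + 419*(4 + 4*12²) = (183 - 133)*150 + 419*(4 + 4*144) = 50*150 + 419*(4 + 576) = 7500 + 419*580 = 7500 + 243020 = 250520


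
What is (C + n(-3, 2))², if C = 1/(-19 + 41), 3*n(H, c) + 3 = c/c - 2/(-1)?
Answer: 1/484 ≈ 0.0020661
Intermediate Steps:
n(H, c) = 0 (n(H, c) = -1 + (c/c - 2/(-1))/3 = -1 + (1 - 2*(-1))/3 = -1 + (1 + 2)/3 = -1 + (⅓)*3 = -1 + 1 = 0)
C = 1/22 ≈ 0.045455
(C + n(-3, 2))² = (1/22 + 0)² = (1/22)² = 1/484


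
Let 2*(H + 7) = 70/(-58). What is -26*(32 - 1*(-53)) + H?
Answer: -128621/58 ≈ -2217.6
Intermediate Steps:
H = -441/58 (H = -7 + (70/(-58))/2 = -7 + (70*(-1/58))/2 = -7 + (1/2)*(-35/29) = -7 - 35/58 = -441/58 ≈ -7.6034)
-26*(32 - 1*(-53)) + H = -26*(32 - 1*(-53)) - 441/58 = -26*(32 + 53) - 441/58 = -26*85 - 441/58 = -2210 - 441/58 = -128621/58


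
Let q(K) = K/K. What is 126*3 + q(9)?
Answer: 379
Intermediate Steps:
q(K) = 1
126*3 + q(9) = 126*3 + 1 = 378 + 1 = 379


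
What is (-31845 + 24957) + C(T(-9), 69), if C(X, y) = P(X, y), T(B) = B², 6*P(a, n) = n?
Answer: -13753/2 ≈ -6876.5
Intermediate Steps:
P(a, n) = n/6
C(X, y) = y/6
(-31845 + 24957) + C(T(-9), 69) = (-31845 + 24957) + (⅙)*69 = -6888 + 23/2 = -13753/2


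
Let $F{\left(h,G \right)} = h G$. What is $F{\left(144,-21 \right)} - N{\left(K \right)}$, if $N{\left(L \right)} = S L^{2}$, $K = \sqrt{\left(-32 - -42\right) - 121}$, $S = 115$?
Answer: $9741$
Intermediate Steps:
$K = i \sqrt{111}$ ($K = \sqrt{\left(-32 + 42\right) - 121} = \sqrt{10 - 121} = \sqrt{-111} = i \sqrt{111} \approx 10.536 i$)
$F{\left(h,G \right)} = G h$
$N{\left(L \right)} = 115 L^{2}$
$F{\left(144,-21 \right)} - N{\left(K \right)} = \left(-21\right) 144 - 115 \left(i \sqrt{111}\right)^{2} = -3024 - 115 \left(-111\right) = -3024 - -12765 = -3024 + 12765 = 9741$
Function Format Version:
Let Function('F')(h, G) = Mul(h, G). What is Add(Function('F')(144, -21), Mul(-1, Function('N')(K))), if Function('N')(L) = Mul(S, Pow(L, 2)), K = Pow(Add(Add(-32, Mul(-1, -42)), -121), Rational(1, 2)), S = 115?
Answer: 9741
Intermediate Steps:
K = Mul(I, Pow(111, Rational(1, 2))) (K = Pow(Add(Add(-32, 42), -121), Rational(1, 2)) = Pow(Add(10, -121), Rational(1, 2)) = Pow(-111, Rational(1, 2)) = Mul(I, Pow(111, Rational(1, 2))) ≈ Mul(10.536, I))
Function('F')(h, G) = Mul(G, h)
Function('N')(L) = Mul(115, Pow(L, 2))
Add(Function('F')(144, -21), Mul(-1, Function('N')(K))) = Add(Mul(-21, 144), Mul(-1, Mul(115, Pow(Mul(I, Pow(111, Rational(1, 2))), 2)))) = Add(-3024, Mul(-1, Mul(115, -111))) = Add(-3024, Mul(-1, -12765)) = Add(-3024, 12765) = 9741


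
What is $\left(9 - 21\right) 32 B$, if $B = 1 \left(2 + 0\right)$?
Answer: $-768$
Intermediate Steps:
$B = 2$ ($B = 1 \cdot 2 = 2$)
$\left(9 - 21\right) 32 B = \left(9 - 21\right) 32 \cdot 2 = \left(-12\right) 32 \cdot 2 = \left(-384\right) 2 = -768$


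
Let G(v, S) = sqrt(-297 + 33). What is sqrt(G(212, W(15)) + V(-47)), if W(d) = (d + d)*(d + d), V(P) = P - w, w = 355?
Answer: sqrt(-402 + 2*I*sqrt(66)) ≈ 0.4051 + 20.054*I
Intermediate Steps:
V(P) = -355 + P (V(P) = P - 1*355 = P - 355 = -355 + P)
W(d) = 4*d**2 (W(d) = (2*d)*(2*d) = 4*d**2)
G(v, S) = 2*I*sqrt(66) (G(v, S) = sqrt(-264) = 2*I*sqrt(66))
sqrt(G(212, W(15)) + V(-47)) = sqrt(2*I*sqrt(66) + (-355 - 47)) = sqrt(2*I*sqrt(66) - 402) = sqrt(-402 + 2*I*sqrt(66))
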